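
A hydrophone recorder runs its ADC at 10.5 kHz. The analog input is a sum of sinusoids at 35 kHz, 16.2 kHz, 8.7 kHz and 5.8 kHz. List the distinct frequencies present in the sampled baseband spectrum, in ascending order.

1.8 kHz, 3.5 kHz, 4.7 kHz, 4.8 kHz

fs/2 = 5.25 kHz.
35 kHz mod fs = 3.5 kHz.
3.5 kHz ≤ fs/2 = 5.25 kHz, appears at 3.5 kHz.
16.2 kHz mod fs = 5.7 kHz.
5.7 kHz > fs/2 = 5.25 kHz, folds to fs − 5.7 kHz = 4.8 kHz.
8.7 kHz > fs/2 = 5.25 kHz, folds to fs − 8.7 kHz = 1.8 kHz.
5.8 kHz > fs/2 = 5.25 kHz, folds to fs − 5.8 kHz = 4.7 kHz.
Distinct values: {1.8 kHz, 3.5 kHz, 4.7 kHz, 4.8 kHz}.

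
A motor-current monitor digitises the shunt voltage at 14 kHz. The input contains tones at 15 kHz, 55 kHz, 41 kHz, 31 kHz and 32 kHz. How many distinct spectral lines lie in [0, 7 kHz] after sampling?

3

fs/2 = 7 kHz.
15 kHz mod fs = 1 kHz.
1 kHz ≤ fs/2 = 7 kHz, appears at 1 kHz.
55 kHz mod fs = 13 kHz.
13 kHz > fs/2 = 7 kHz, folds to fs − 13 kHz = 1 kHz.
41 kHz mod fs = 13 kHz.
13 kHz > fs/2 = 7 kHz, folds to fs − 13 kHz = 1 kHz.
31 kHz mod fs = 3 kHz.
3 kHz ≤ fs/2 = 7 kHz, appears at 3 kHz.
32 kHz mod fs = 4 kHz.
4 kHz ≤ fs/2 = 7 kHz, appears at 4 kHz.
Distinct values: {1 kHz, 3 kHz, 4 kHz} → 3.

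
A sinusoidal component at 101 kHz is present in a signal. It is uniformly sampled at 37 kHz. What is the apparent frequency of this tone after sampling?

10 kHz

101 kHz mod fs = 27 kHz.
27 kHz > fs/2 = 18.5 kHz, folds to fs − 27 kHz = 10 kHz.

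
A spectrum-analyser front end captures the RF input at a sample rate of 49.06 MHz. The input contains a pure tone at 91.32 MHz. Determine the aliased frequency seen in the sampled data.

91.32 MHz mod fs = 42.26 MHz.
42.26 MHz > fs/2 = 24.53 MHz, folds to fs − 42.26 MHz = 6.8 MHz.

6.8 MHz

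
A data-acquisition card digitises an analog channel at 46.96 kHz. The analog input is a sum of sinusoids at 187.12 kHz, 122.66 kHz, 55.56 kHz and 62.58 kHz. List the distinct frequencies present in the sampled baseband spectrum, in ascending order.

fs/2 = 23.48 kHz.
187.12 kHz mod fs = 46.24 kHz.
46.24 kHz > fs/2 = 23.48 kHz, folds to fs − 46.24 kHz = 0.72 kHz.
122.66 kHz mod fs = 28.74 kHz.
28.74 kHz > fs/2 = 23.48 kHz, folds to fs − 28.74 kHz = 18.22 kHz.
55.56 kHz mod fs = 8.6 kHz.
8.6 kHz ≤ fs/2 = 23.48 kHz, appears at 8.6 kHz.
62.58 kHz mod fs = 15.62 kHz.
15.62 kHz ≤ fs/2 = 23.48 kHz, appears at 15.62 kHz.
Distinct values: {0.72 kHz, 8.6 kHz, 15.62 kHz, 18.22 kHz}.

0.72 kHz, 8.6 kHz, 15.62 kHz, 18.22 kHz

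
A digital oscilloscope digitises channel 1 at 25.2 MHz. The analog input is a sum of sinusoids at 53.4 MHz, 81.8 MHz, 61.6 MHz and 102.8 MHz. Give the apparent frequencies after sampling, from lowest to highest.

fs/2 = 12.6 MHz.
53.4 MHz mod fs = 3 MHz.
3 MHz ≤ fs/2 = 12.6 MHz, appears at 3 MHz.
81.8 MHz mod fs = 6.2 MHz.
6.2 MHz ≤ fs/2 = 12.6 MHz, appears at 6.2 MHz.
61.6 MHz mod fs = 11.2 MHz.
11.2 MHz ≤ fs/2 = 12.6 MHz, appears at 11.2 MHz.
102.8 MHz mod fs = 2 MHz.
2 MHz ≤ fs/2 = 12.6 MHz, appears at 2 MHz.
Distinct values: {2 MHz, 3 MHz, 6.2 MHz, 11.2 MHz}.

2 MHz, 3 MHz, 6.2 MHz, 11.2 MHz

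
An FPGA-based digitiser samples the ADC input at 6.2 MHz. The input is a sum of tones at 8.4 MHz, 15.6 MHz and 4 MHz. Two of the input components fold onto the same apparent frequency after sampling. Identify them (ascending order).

fs/2 = 3.1 MHz.
8.4 MHz mod fs = 2.2 MHz.
2.2 MHz ≤ fs/2 = 3.1 MHz, appears at 2.2 MHz.
15.6 MHz mod fs = 3.2 MHz.
3.2 MHz > fs/2 = 3.1 MHz, folds to fs − 3.2 MHz = 3 MHz.
4 MHz > fs/2 = 3.1 MHz, folds to fs − 4 MHz = 2.2 MHz.
4 MHz and 8.4 MHz both map to 2.2 MHz.

4 MHz, 8.4 MHz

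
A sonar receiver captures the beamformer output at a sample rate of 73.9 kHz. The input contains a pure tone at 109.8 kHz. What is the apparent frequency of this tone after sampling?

35.9 kHz

109.8 kHz mod fs = 35.9 kHz.
35.9 kHz ≤ fs/2 = 36.95 kHz, appears at 35.9 kHz.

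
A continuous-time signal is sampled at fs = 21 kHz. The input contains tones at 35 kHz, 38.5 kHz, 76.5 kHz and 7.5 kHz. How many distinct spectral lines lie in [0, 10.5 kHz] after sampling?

3

fs/2 = 10.5 kHz.
35 kHz mod fs = 14 kHz.
14 kHz > fs/2 = 10.5 kHz, folds to fs − 14 kHz = 7 kHz.
38.5 kHz mod fs = 17.5 kHz.
17.5 kHz > fs/2 = 10.5 kHz, folds to fs − 17.5 kHz = 3.5 kHz.
76.5 kHz mod fs = 13.5 kHz.
13.5 kHz > fs/2 = 10.5 kHz, folds to fs − 13.5 kHz = 7.5 kHz.
7.5 kHz ≤ fs/2 = 10.5 kHz, passes unchanged.
Distinct values: {3.5 kHz, 7 kHz, 7.5 kHz} → 3.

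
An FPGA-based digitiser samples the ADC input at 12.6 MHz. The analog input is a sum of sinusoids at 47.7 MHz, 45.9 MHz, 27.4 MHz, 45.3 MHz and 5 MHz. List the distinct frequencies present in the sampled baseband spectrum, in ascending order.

fs/2 = 6.3 MHz.
47.7 MHz mod fs = 9.9 MHz.
9.9 MHz > fs/2 = 6.3 MHz, folds to fs − 9.9 MHz = 2.7 MHz.
45.9 MHz mod fs = 8.1 MHz.
8.1 MHz > fs/2 = 6.3 MHz, folds to fs − 8.1 MHz = 4.5 MHz.
27.4 MHz mod fs = 2.2 MHz.
2.2 MHz ≤ fs/2 = 6.3 MHz, appears at 2.2 MHz.
45.3 MHz mod fs = 7.5 MHz.
7.5 MHz > fs/2 = 6.3 MHz, folds to fs − 7.5 MHz = 5.1 MHz.
5 MHz ≤ fs/2 = 6.3 MHz, passes unchanged.
Distinct values: {2.2 MHz, 2.7 MHz, 4.5 MHz, 5 MHz, 5.1 MHz}.

2.2 MHz, 2.7 MHz, 4.5 MHz, 5 MHz, 5.1 MHz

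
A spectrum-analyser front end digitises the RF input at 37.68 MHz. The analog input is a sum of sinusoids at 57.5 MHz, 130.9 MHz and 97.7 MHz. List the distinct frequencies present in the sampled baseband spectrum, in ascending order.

15.34 MHz, 17.86 MHz

fs/2 = 18.84 MHz.
57.5 MHz mod fs = 19.82 MHz.
19.82 MHz > fs/2 = 18.84 MHz, folds to fs − 19.82 MHz = 17.86 MHz.
130.9 MHz mod fs = 17.86 MHz.
17.86 MHz ≤ fs/2 = 18.84 MHz, appears at 17.86 MHz.
97.7 MHz mod fs = 22.34 MHz.
22.34 MHz > fs/2 = 18.84 MHz, folds to fs − 22.34 MHz = 15.34 MHz.
Distinct values: {15.34 MHz, 17.86 MHz}.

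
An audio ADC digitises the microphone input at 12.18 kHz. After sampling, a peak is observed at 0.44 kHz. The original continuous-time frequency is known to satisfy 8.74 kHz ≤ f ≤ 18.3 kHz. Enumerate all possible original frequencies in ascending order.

11.74 kHz, 12.62 kHz

Frequencies that alias to 0.44 kHz are k·fs ± 0.44 kHz for integer k ≥ 0.
k=0: 0.44 kHz.
k=1: 11.74 kHz, 12.62 kHz.
k=2: 23.92 kHz, 24.8 kHz.
Within [8.74 kHz, 18.3 kHz]: 11.74 kHz, 12.62 kHz.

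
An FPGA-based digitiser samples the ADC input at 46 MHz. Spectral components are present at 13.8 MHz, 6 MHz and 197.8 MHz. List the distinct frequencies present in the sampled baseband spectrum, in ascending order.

fs/2 = 23 MHz.
13.8 MHz ≤ fs/2 = 23 MHz, passes unchanged.
6 MHz ≤ fs/2 = 23 MHz, passes unchanged.
197.8 MHz mod fs = 13.8 MHz.
13.8 MHz ≤ fs/2 = 23 MHz, appears at 13.8 MHz.
Distinct values: {6 MHz, 13.8 MHz}.

6 MHz, 13.8 MHz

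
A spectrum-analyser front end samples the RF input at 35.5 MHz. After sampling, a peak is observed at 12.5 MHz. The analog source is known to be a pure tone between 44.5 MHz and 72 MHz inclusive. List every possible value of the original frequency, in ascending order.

48 MHz, 58.5 MHz

Frequencies that alias to 12.5 MHz are k·fs ± 12.5 MHz for integer k ≥ 0.
k=0: 12.5 MHz.
k=1: 23 MHz, 48 MHz.
k=2: 58.5 MHz, 83.5 MHz.
k=3: 94 MHz, 119 MHz.
Within [44.5 MHz, 72 MHz]: 48 MHz, 58.5 MHz.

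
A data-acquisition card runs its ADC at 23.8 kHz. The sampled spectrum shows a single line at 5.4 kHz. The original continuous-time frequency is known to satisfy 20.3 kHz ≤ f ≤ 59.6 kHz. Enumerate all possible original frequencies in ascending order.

29.2 kHz, 42.2 kHz, 53 kHz

Frequencies that alias to 5.4 kHz are k·fs ± 5.4 kHz for integer k ≥ 0.
k=0: 5.4 kHz.
k=1: 18.4 kHz, 29.2 kHz.
k=2: 42.2 kHz, 53 kHz.
k=3: 66 kHz, 76.8 kHz.
Within [20.3 kHz, 59.6 kHz]: 29.2 kHz, 42.2 kHz, 53 kHz.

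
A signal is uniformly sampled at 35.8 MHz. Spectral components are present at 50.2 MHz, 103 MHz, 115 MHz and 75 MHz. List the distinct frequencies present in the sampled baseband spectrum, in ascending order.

3.4 MHz, 4.4 MHz, 7.6 MHz, 14.4 MHz

fs/2 = 17.9 MHz.
50.2 MHz mod fs = 14.4 MHz.
14.4 MHz ≤ fs/2 = 17.9 MHz, appears at 14.4 MHz.
103 MHz mod fs = 31.4 MHz.
31.4 MHz > fs/2 = 17.9 MHz, folds to fs − 31.4 MHz = 4.4 MHz.
115 MHz mod fs = 7.6 MHz.
7.6 MHz ≤ fs/2 = 17.9 MHz, appears at 7.6 MHz.
75 MHz mod fs = 3.4 MHz.
3.4 MHz ≤ fs/2 = 17.9 MHz, appears at 3.4 MHz.
Distinct values: {3.4 MHz, 4.4 MHz, 7.6 MHz, 14.4 MHz}.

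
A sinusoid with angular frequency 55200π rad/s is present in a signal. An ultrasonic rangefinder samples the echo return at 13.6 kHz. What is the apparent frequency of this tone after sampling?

0.4 kHz

ω = 55200π rad/s → f = ω/(2π) = 27600 Hz = 27.6 kHz.
27.6 kHz mod fs = 0.4 kHz.
0.4 kHz ≤ fs/2 = 6.8 kHz, appears at 0.4 kHz.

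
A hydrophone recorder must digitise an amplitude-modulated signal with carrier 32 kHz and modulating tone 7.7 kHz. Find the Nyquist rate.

AM sidebands sit at fc ± fm = 24.3 kHz and 39.7 kHz.
Highest-frequency component: 39.7 kHz.
Nyquist rate = 2 × 39.7 kHz = 79.4 kHz.

79.4 kHz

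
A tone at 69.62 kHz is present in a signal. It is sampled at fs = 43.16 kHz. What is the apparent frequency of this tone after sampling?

16.7 kHz

69.62 kHz mod fs = 26.46 kHz.
26.46 kHz > fs/2 = 21.58 kHz, folds to fs − 26.46 kHz = 16.7 kHz.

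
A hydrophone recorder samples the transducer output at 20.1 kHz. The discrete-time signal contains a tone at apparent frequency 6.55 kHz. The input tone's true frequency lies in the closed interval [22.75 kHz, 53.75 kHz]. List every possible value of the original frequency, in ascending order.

Frequencies that alias to 6.55 kHz are k·fs ± 6.55 kHz for integer k ≥ 0.
k=0: 6.55 kHz.
k=1: 13.55 kHz, 26.65 kHz.
k=2: 33.65 kHz, 46.75 kHz.
k=3: 53.75 kHz, 66.85 kHz.
k=4: 73.85 kHz, 86.95 kHz.
Within [22.75 kHz, 53.75 kHz]: 26.65 kHz, 33.65 kHz, 46.75 kHz, 53.75 kHz.

26.65 kHz, 33.65 kHz, 46.75 kHz, 53.75 kHz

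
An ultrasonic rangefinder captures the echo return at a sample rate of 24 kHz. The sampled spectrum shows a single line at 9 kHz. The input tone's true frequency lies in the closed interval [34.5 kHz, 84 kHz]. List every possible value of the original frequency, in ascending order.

Frequencies that alias to 9 kHz are k·fs ± 9 kHz for integer k ≥ 0.
k=0: 9 kHz.
k=1: 15 kHz, 33 kHz.
k=2: 39 kHz, 57 kHz.
k=3: 63 kHz, 81 kHz.
k=4: 87 kHz, 105 kHz.
Within [34.5 kHz, 84 kHz]: 39 kHz, 57 kHz, 63 kHz, 81 kHz.

39 kHz, 57 kHz, 63 kHz, 81 kHz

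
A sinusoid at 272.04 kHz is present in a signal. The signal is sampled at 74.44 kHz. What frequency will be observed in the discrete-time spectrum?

272.04 kHz mod fs = 48.72 kHz.
48.72 kHz > fs/2 = 37.22 kHz, folds to fs − 48.72 kHz = 25.72 kHz.

25.72 kHz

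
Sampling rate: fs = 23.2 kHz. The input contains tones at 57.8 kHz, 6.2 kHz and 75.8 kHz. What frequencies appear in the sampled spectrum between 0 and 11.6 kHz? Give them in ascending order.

fs/2 = 11.6 kHz.
57.8 kHz mod fs = 11.4 kHz.
11.4 kHz ≤ fs/2 = 11.6 kHz, appears at 11.4 kHz.
6.2 kHz ≤ fs/2 = 11.6 kHz, passes unchanged.
75.8 kHz mod fs = 6.2 kHz.
6.2 kHz ≤ fs/2 = 11.6 kHz, appears at 6.2 kHz.
Distinct values: {6.2 kHz, 11.4 kHz}.

6.2 kHz, 11.4 kHz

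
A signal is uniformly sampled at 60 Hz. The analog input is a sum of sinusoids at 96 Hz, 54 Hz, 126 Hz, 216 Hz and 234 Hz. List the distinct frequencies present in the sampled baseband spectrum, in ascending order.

fs/2 = 30 Hz.
96 Hz mod fs = 36 Hz.
36 Hz > fs/2 = 30 Hz, folds to fs − 36 Hz = 24 Hz.
54 Hz > fs/2 = 30 Hz, folds to fs − 54 Hz = 6 Hz.
126 Hz mod fs = 6 Hz.
6 Hz ≤ fs/2 = 30 Hz, appears at 6 Hz.
216 Hz mod fs = 36 Hz.
36 Hz > fs/2 = 30 Hz, folds to fs − 36 Hz = 24 Hz.
234 Hz mod fs = 54 Hz.
54 Hz > fs/2 = 30 Hz, folds to fs − 54 Hz = 6 Hz.
Distinct values: {6 Hz, 24 Hz}.

6 Hz, 24 Hz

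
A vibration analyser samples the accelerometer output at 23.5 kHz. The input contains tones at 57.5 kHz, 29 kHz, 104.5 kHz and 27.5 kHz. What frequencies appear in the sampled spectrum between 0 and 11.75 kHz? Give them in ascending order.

fs/2 = 11.75 kHz.
57.5 kHz mod fs = 10.5 kHz.
10.5 kHz ≤ fs/2 = 11.75 kHz, appears at 10.5 kHz.
29 kHz mod fs = 5.5 kHz.
5.5 kHz ≤ fs/2 = 11.75 kHz, appears at 5.5 kHz.
104.5 kHz mod fs = 10.5 kHz.
10.5 kHz ≤ fs/2 = 11.75 kHz, appears at 10.5 kHz.
27.5 kHz mod fs = 4 kHz.
4 kHz ≤ fs/2 = 11.75 kHz, appears at 4 kHz.
Distinct values: {4 kHz, 5.5 kHz, 10.5 kHz}.

4 kHz, 5.5 kHz, 10.5 kHz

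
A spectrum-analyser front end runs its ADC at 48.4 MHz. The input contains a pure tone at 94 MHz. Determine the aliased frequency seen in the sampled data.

2.8 MHz

94 MHz mod fs = 45.6 MHz.
45.6 MHz > fs/2 = 24.2 MHz, folds to fs − 45.6 MHz = 2.8 MHz.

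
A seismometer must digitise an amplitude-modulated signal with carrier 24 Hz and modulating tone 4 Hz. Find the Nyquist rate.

56 Hz

AM sidebands sit at fc ± fm = 20 Hz and 28 Hz.
Highest-frequency component: 28 Hz.
Nyquist rate = 2 × 28 Hz = 56 Hz.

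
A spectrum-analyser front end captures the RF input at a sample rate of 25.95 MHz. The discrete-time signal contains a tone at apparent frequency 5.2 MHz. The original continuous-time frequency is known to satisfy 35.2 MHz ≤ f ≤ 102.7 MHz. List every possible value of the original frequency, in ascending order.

46.7 MHz, 57.1 MHz, 72.65 MHz, 83.05 MHz, 98.6 MHz

Frequencies that alias to 5.2 MHz are k·fs ± 5.2 MHz for integer k ≥ 0.
k=0: 5.2 MHz.
k=1: 20.75 MHz, 31.15 MHz.
k=2: 46.7 MHz, 57.1 MHz.
k=3: 72.65 MHz, 83.05 MHz.
k=4: 98.6 MHz, 109 MHz.
k=5: 124.55 MHz, 134.95 MHz.
Within [35.2 MHz, 102.7 MHz]: 46.7 MHz, 57.1 MHz, 72.65 MHz, 83.05 MHz, 98.6 MHz.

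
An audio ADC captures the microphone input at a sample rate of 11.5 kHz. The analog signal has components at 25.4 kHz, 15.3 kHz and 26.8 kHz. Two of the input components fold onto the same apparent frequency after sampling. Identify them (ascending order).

fs/2 = 5.75 kHz.
25.4 kHz mod fs = 2.4 kHz.
2.4 kHz ≤ fs/2 = 5.75 kHz, appears at 2.4 kHz.
15.3 kHz mod fs = 3.8 kHz.
3.8 kHz ≤ fs/2 = 5.75 kHz, appears at 3.8 kHz.
26.8 kHz mod fs = 3.8 kHz.
3.8 kHz ≤ fs/2 = 5.75 kHz, appears at 3.8 kHz.
15.3 kHz and 26.8 kHz both map to 3.8 kHz.

15.3 kHz, 26.8 kHz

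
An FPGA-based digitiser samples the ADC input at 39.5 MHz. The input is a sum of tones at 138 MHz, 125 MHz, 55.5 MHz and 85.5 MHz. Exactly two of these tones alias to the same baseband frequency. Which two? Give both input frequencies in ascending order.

fs/2 = 19.75 MHz.
138 MHz mod fs = 19.5 MHz.
19.5 MHz ≤ fs/2 = 19.75 MHz, appears at 19.5 MHz.
125 MHz mod fs = 6.5 MHz.
6.5 MHz ≤ fs/2 = 19.75 MHz, appears at 6.5 MHz.
55.5 MHz mod fs = 16 MHz.
16 MHz ≤ fs/2 = 19.75 MHz, appears at 16 MHz.
85.5 MHz mod fs = 6.5 MHz.
6.5 MHz ≤ fs/2 = 19.75 MHz, appears at 6.5 MHz.
85.5 MHz and 125 MHz both map to 6.5 MHz.

85.5 MHz, 125 MHz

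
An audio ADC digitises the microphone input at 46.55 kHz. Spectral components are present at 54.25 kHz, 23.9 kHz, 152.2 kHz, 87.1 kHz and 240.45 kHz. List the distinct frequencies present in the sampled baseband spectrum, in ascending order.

6 kHz, 7.7 kHz, 12.55 kHz, 22.65 kHz

fs/2 = 23.275 kHz.
54.25 kHz mod fs = 7.7 kHz.
7.7 kHz ≤ fs/2 = 23.275 kHz, appears at 7.7 kHz.
23.9 kHz > fs/2 = 23.275 kHz, folds to fs − 23.9 kHz = 22.65 kHz.
152.2 kHz mod fs = 12.55 kHz.
12.55 kHz ≤ fs/2 = 23.275 kHz, appears at 12.55 kHz.
87.1 kHz mod fs = 40.55 kHz.
40.55 kHz > fs/2 = 23.275 kHz, folds to fs − 40.55 kHz = 6 kHz.
240.45 kHz mod fs = 7.7 kHz.
7.7 kHz ≤ fs/2 = 23.275 kHz, appears at 7.7 kHz.
Distinct values: {6 kHz, 7.7 kHz, 12.55 kHz, 22.65 kHz}.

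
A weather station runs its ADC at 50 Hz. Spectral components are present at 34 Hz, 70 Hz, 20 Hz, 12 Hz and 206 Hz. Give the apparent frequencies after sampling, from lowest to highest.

fs/2 = 25 Hz.
34 Hz > fs/2 = 25 Hz, folds to fs − 34 Hz = 16 Hz.
70 Hz mod fs = 20 Hz.
20 Hz ≤ fs/2 = 25 Hz, appears at 20 Hz.
20 Hz ≤ fs/2 = 25 Hz, passes unchanged.
12 Hz ≤ fs/2 = 25 Hz, passes unchanged.
206 Hz mod fs = 6 Hz.
6 Hz ≤ fs/2 = 25 Hz, appears at 6 Hz.
Distinct values: {6 Hz, 12 Hz, 16 Hz, 20 Hz}.

6 Hz, 12 Hz, 16 Hz, 20 Hz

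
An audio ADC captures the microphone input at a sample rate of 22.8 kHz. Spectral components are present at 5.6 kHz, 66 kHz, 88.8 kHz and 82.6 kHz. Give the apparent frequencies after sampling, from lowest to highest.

2.4 kHz, 5.6 kHz, 8.6 kHz

fs/2 = 11.4 kHz.
5.6 kHz ≤ fs/2 = 11.4 kHz, passes unchanged.
66 kHz mod fs = 20.4 kHz.
20.4 kHz > fs/2 = 11.4 kHz, folds to fs − 20.4 kHz = 2.4 kHz.
88.8 kHz mod fs = 20.4 kHz.
20.4 kHz > fs/2 = 11.4 kHz, folds to fs − 20.4 kHz = 2.4 kHz.
82.6 kHz mod fs = 14.2 kHz.
14.2 kHz > fs/2 = 11.4 kHz, folds to fs − 14.2 kHz = 8.6 kHz.
Distinct values: {2.4 kHz, 5.6 kHz, 8.6 kHz}.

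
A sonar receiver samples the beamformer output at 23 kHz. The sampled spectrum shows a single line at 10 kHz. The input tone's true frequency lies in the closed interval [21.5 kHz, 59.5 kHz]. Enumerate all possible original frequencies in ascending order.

Frequencies that alias to 10 kHz are k·fs ± 10 kHz for integer k ≥ 0.
k=0: 10 kHz.
k=1: 13 kHz, 33 kHz.
k=2: 36 kHz, 56 kHz.
k=3: 59 kHz, 79 kHz.
k=4: 82 kHz, 102 kHz.
Within [21.5 kHz, 59.5 kHz]: 33 kHz, 36 kHz, 56 kHz, 59 kHz.

33 kHz, 36 kHz, 56 kHz, 59 kHz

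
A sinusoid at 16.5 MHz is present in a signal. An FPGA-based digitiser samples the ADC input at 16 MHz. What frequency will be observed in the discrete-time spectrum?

0.5 MHz

16.5 MHz mod fs = 0.5 MHz.
0.5 MHz ≤ fs/2 = 8 MHz, appears at 0.5 MHz.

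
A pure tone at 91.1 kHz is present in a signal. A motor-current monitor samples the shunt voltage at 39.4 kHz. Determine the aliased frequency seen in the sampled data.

12.3 kHz

91.1 kHz mod fs = 12.3 kHz.
12.3 kHz ≤ fs/2 = 19.7 kHz, appears at 12.3 kHz.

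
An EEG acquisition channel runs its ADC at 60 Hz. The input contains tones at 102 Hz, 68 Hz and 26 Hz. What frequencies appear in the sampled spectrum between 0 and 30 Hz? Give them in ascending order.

fs/2 = 30 Hz.
102 Hz mod fs = 42 Hz.
42 Hz > fs/2 = 30 Hz, folds to fs − 42 Hz = 18 Hz.
68 Hz mod fs = 8 Hz.
8 Hz ≤ fs/2 = 30 Hz, appears at 8 Hz.
26 Hz ≤ fs/2 = 30 Hz, passes unchanged.
Distinct values: {8 Hz, 18 Hz, 26 Hz}.

8 Hz, 18 Hz, 26 Hz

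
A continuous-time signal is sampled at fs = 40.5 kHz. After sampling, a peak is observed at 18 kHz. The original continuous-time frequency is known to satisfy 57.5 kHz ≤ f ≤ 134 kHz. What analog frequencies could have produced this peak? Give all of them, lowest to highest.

Frequencies that alias to 18 kHz are k·fs ± 18 kHz for integer k ≥ 0.
k=0: 18 kHz.
k=1: 22.5 kHz, 58.5 kHz.
k=2: 63 kHz, 99 kHz.
k=3: 103.5 kHz, 139.5 kHz.
k=4: 144 kHz, 180 kHz.
Within [57.5 kHz, 134 kHz]: 58.5 kHz, 63 kHz, 99 kHz, 103.5 kHz.

58.5 kHz, 63 kHz, 99 kHz, 103.5 kHz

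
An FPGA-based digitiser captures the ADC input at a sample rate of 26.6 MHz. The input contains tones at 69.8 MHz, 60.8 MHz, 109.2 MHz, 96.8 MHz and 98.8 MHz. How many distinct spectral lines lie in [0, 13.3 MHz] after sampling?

4

fs/2 = 13.3 MHz.
69.8 MHz mod fs = 16.6 MHz.
16.6 MHz > fs/2 = 13.3 MHz, folds to fs − 16.6 MHz = 10 MHz.
60.8 MHz mod fs = 7.6 MHz.
7.6 MHz ≤ fs/2 = 13.3 MHz, appears at 7.6 MHz.
109.2 MHz mod fs = 2.8 MHz.
2.8 MHz ≤ fs/2 = 13.3 MHz, appears at 2.8 MHz.
96.8 MHz mod fs = 17 MHz.
17 MHz > fs/2 = 13.3 MHz, folds to fs − 17 MHz = 9.6 MHz.
98.8 MHz mod fs = 19 MHz.
19 MHz > fs/2 = 13.3 MHz, folds to fs − 19 MHz = 7.6 MHz.
Distinct values: {2.8 MHz, 7.6 MHz, 9.6 MHz, 10 MHz} → 4.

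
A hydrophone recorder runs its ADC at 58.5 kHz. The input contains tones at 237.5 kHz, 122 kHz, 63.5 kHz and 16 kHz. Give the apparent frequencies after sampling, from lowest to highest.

fs/2 = 29.25 kHz.
237.5 kHz mod fs = 3.5 kHz.
3.5 kHz ≤ fs/2 = 29.25 kHz, appears at 3.5 kHz.
122 kHz mod fs = 5 kHz.
5 kHz ≤ fs/2 = 29.25 kHz, appears at 5 kHz.
63.5 kHz mod fs = 5 kHz.
5 kHz ≤ fs/2 = 29.25 kHz, appears at 5 kHz.
16 kHz ≤ fs/2 = 29.25 kHz, passes unchanged.
Distinct values: {3.5 kHz, 5 kHz, 16 kHz}.

3.5 kHz, 5 kHz, 16 kHz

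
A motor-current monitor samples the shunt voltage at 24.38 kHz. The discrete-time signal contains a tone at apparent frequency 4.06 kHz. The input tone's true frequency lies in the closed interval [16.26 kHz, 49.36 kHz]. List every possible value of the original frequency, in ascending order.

Frequencies that alias to 4.06 kHz are k·fs ± 4.06 kHz for integer k ≥ 0.
k=0: 4.06 kHz.
k=1: 20.32 kHz, 28.44 kHz.
k=2: 44.7 kHz, 52.82 kHz.
k=3: 69.08 kHz, 77.2 kHz.
Within [16.26 kHz, 49.36 kHz]: 20.32 kHz, 28.44 kHz, 44.7 kHz.

20.32 kHz, 28.44 kHz, 44.7 kHz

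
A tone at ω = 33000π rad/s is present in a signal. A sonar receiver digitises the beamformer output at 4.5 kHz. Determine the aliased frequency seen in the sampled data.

ω = 33000π rad/s → f = ω/(2π) = 16500 Hz = 16.5 kHz.
16.5 kHz mod fs = 3 kHz.
3 kHz > fs/2 = 2.25 kHz, folds to fs − 3 kHz = 1.5 kHz.

1.5 kHz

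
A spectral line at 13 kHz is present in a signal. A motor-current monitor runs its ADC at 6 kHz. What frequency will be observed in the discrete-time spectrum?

13 kHz mod fs = 1 kHz.
1 kHz ≤ fs/2 = 3 kHz, appears at 1 kHz.

1 kHz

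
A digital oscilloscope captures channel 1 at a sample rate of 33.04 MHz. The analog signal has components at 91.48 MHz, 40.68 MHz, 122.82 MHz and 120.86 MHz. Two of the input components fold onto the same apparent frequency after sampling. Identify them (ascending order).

40.68 MHz, 91.48 MHz

fs/2 = 16.52 MHz.
91.48 MHz mod fs = 25.4 MHz.
25.4 MHz > fs/2 = 16.52 MHz, folds to fs − 25.4 MHz = 7.64 MHz.
40.68 MHz mod fs = 7.64 MHz.
7.64 MHz ≤ fs/2 = 16.52 MHz, appears at 7.64 MHz.
122.82 MHz mod fs = 23.7 MHz.
23.7 MHz > fs/2 = 16.52 MHz, folds to fs − 23.7 MHz = 9.34 MHz.
120.86 MHz mod fs = 21.74 MHz.
21.74 MHz > fs/2 = 16.52 MHz, folds to fs − 21.74 MHz = 11.3 MHz.
40.68 MHz and 91.48 MHz both map to 7.64 MHz.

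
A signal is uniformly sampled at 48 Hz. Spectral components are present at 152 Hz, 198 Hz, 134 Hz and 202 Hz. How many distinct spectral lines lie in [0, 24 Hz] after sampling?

fs/2 = 24 Hz.
152 Hz mod fs = 8 Hz.
8 Hz ≤ fs/2 = 24 Hz, appears at 8 Hz.
198 Hz mod fs = 6 Hz.
6 Hz ≤ fs/2 = 24 Hz, appears at 6 Hz.
134 Hz mod fs = 38 Hz.
38 Hz > fs/2 = 24 Hz, folds to fs − 38 Hz = 10 Hz.
202 Hz mod fs = 10 Hz.
10 Hz ≤ fs/2 = 24 Hz, appears at 10 Hz.
Distinct values: {6 Hz, 8 Hz, 10 Hz} → 3.

3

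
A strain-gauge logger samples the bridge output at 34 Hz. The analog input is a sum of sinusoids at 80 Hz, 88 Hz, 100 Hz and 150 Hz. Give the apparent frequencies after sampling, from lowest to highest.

2 Hz, 12 Hz, 14 Hz

fs/2 = 17 Hz.
80 Hz mod fs = 12 Hz.
12 Hz ≤ fs/2 = 17 Hz, appears at 12 Hz.
88 Hz mod fs = 20 Hz.
20 Hz > fs/2 = 17 Hz, folds to fs − 20 Hz = 14 Hz.
100 Hz mod fs = 32 Hz.
32 Hz > fs/2 = 17 Hz, folds to fs − 32 Hz = 2 Hz.
150 Hz mod fs = 14 Hz.
14 Hz ≤ fs/2 = 17 Hz, appears at 14 Hz.
Distinct values: {2 Hz, 12 Hz, 14 Hz}.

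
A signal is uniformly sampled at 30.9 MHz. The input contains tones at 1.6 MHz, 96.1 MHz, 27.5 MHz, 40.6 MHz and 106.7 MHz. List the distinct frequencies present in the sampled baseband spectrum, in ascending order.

fs/2 = 15.45 MHz.
1.6 MHz ≤ fs/2 = 15.45 MHz, passes unchanged.
96.1 MHz mod fs = 3.4 MHz.
3.4 MHz ≤ fs/2 = 15.45 MHz, appears at 3.4 MHz.
27.5 MHz > fs/2 = 15.45 MHz, folds to fs − 27.5 MHz = 3.4 MHz.
40.6 MHz mod fs = 9.7 MHz.
9.7 MHz ≤ fs/2 = 15.45 MHz, appears at 9.7 MHz.
106.7 MHz mod fs = 14 MHz.
14 MHz ≤ fs/2 = 15.45 MHz, appears at 14 MHz.
Distinct values: {1.6 MHz, 3.4 MHz, 9.7 MHz, 14 MHz}.

1.6 MHz, 3.4 MHz, 9.7 MHz, 14 MHz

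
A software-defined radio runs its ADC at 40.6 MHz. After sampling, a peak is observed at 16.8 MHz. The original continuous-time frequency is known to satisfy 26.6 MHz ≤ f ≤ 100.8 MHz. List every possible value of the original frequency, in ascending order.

Frequencies that alias to 16.8 MHz are k·fs ± 16.8 MHz for integer k ≥ 0.
k=0: 16.8 MHz.
k=1: 23.8 MHz, 57.4 MHz.
k=2: 64.4 MHz, 98 MHz.
k=3: 105 MHz, 138.6 MHz.
Within [26.6 MHz, 100.8 MHz]: 57.4 MHz, 64.4 MHz, 98 MHz.

57.4 MHz, 64.4 MHz, 98 MHz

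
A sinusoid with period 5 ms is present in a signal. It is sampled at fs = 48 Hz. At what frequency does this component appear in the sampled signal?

8 Hz

T = 5 ms → f = 1/T = 200 Hz.
200 Hz mod fs = 8 Hz.
8 Hz ≤ fs/2 = 24 Hz, appears at 8 Hz.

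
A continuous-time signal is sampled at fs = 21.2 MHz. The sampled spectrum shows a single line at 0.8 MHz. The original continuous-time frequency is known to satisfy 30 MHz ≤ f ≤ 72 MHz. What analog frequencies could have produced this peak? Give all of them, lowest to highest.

Frequencies that alias to 0.8 MHz are k·fs ± 0.8 MHz for integer k ≥ 0.
k=0: 0.8 MHz.
k=1: 20.4 MHz, 22 MHz.
k=2: 41.6 MHz, 43.2 MHz.
k=3: 62.8 MHz, 64.4 MHz.
k=4: 84 MHz, 85.6 MHz.
Within [30 MHz, 72 MHz]: 41.6 MHz, 43.2 MHz, 62.8 MHz, 64.4 MHz.

41.6 MHz, 43.2 MHz, 62.8 MHz, 64.4 MHz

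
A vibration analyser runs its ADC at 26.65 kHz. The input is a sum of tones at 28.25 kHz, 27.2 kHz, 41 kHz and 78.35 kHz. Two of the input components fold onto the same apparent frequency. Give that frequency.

1.6 kHz

fs/2 = 13.325 kHz.
28.25 kHz mod fs = 1.6 kHz.
1.6 kHz ≤ fs/2 = 13.325 kHz, appears at 1.6 kHz.
27.2 kHz mod fs = 0.55 kHz.
0.55 kHz ≤ fs/2 = 13.325 kHz, appears at 0.55 kHz.
41 kHz mod fs = 14.35 kHz.
14.35 kHz > fs/2 = 13.325 kHz, folds to fs − 14.35 kHz = 12.3 kHz.
78.35 kHz mod fs = 25.05 kHz.
25.05 kHz > fs/2 = 13.325 kHz, folds to fs − 25.05 kHz = 1.6 kHz.
28.25 kHz and 78.35 kHz both map to 1.6 kHz.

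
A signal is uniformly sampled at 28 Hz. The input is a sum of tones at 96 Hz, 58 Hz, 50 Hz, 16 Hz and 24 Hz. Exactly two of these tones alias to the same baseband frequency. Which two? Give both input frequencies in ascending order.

16 Hz, 96 Hz

fs/2 = 14 Hz.
96 Hz mod fs = 12 Hz.
12 Hz ≤ fs/2 = 14 Hz, appears at 12 Hz.
58 Hz mod fs = 2 Hz.
2 Hz ≤ fs/2 = 14 Hz, appears at 2 Hz.
50 Hz mod fs = 22 Hz.
22 Hz > fs/2 = 14 Hz, folds to fs − 22 Hz = 6 Hz.
16 Hz > fs/2 = 14 Hz, folds to fs − 16 Hz = 12 Hz.
24 Hz > fs/2 = 14 Hz, folds to fs − 24 Hz = 4 Hz.
16 Hz and 96 Hz both map to 12 Hz.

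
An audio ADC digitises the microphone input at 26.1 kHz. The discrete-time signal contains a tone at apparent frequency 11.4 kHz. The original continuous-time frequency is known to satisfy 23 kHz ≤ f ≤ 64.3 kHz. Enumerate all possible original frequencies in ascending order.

Frequencies that alias to 11.4 kHz are k·fs ± 11.4 kHz for integer k ≥ 0.
k=0: 11.4 kHz.
k=1: 14.7 kHz, 37.5 kHz.
k=2: 40.8 kHz, 63.6 kHz.
k=3: 66.9 kHz, 89.7 kHz.
Within [23 kHz, 64.3 kHz]: 37.5 kHz, 40.8 kHz, 63.6 kHz.

37.5 kHz, 40.8 kHz, 63.6 kHz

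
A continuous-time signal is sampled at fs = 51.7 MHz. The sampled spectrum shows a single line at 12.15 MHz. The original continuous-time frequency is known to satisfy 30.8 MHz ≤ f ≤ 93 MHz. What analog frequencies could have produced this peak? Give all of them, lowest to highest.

39.55 MHz, 63.85 MHz, 91.25 MHz

Frequencies that alias to 12.15 MHz are k·fs ± 12.15 MHz for integer k ≥ 0.
k=0: 12.15 MHz.
k=1: 39.55 MHz, 63.85 MHz.
k=2: 91.25 MHz, 115.55 MHz.
k=3: 142.95 MHz, 167.25 MHz.
Within [30.8 MHz, 93 MHz]: 39.55 MHz, 63.85 MHz, 91.25 MHz.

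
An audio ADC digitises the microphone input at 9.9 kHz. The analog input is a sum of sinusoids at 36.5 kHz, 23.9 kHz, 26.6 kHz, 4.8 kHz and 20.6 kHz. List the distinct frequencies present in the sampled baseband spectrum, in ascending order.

0.8 kHz, 3.1 kHz, 4.1 kHz, 4.8 kHz

fs/2 = 4.95 kHz.
36.5 kHz mod fs = 6.8 kHz.
6.8 kHz > fs/2 = 4.95 kHz, folds to fs − 6.8 kHz = 3.1 kHz.
23.9 kHz mod fs = 4.1 kHz.
4.1 kHz ≤ fs/2 = 4.95 kHz, appears at 4.1 kHz.
26.6 kHz mod fs = 6.8 kHz.
6.8 kHz > fs/2 = 4.95 kHz, folds to fs − 6.8 kHz = 3.1 kHz.
4.8 kHz ≤ fs/2 = 4.95 kHz, passes unchanged.
20.6 kHz mod fs = 0.8 kHz.
0.8 kHz ≤ fs/2 = 4.95 kHz, appears at 0.8 kHz.
Distinct values: {0.8 kHz, 3.1 kHz, 4.1 kHz, 4.8 kHz}.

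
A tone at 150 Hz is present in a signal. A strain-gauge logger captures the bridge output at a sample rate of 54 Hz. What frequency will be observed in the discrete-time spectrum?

12 Hz

150 Hz mod fs = 42 Hz.
42 Hz > fs/2 = 27 Hz, folds to fs − 42 Hz = 12 Hz.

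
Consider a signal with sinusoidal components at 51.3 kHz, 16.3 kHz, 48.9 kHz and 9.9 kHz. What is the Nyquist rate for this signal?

Highest-frequency component: 51.3 kHz.
Nyquist rate = 2 × 51.3 kHz = 102.6 kHz.

102.6 kHz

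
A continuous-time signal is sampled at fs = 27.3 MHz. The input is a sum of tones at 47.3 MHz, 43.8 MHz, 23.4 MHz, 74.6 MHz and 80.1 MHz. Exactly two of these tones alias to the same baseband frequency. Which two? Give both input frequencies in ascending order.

47.3 MHz, 74.6 MHz

fs/2 = 13.65 MHz.
47.3 MHz mod fs = 20 MHz.
20 MHz > fs/2 = 13.65 MHz, folds to fs − 20 MHz = 7.3 MHz.
43.8 MHz mod fs = 16.5 MHz.
16.5 MHz > fs/2 = 13.65 MHz, folds to fs − 16.5 MHz = 10.8 MHz.
23.4 MHz > fs/2 = 13.65 MHz, folds to fs − 23.4 MHz = 3.9 MHz.
74.6 MHz mod fs = 20 MHz.
20 MHz > fs/2 = 13.65 MHz, folds to fs − 20 MHz = 7.3 MHz.
80.1 MHz mod fs = 25.5 MHz.
25.5 MHz > fs/2 = 13.65 MHz, folds to fs − 25.5 MHz = 1.8 MHz.
47.3 MHz and 74.6 MHz both map to 7.3 MHz.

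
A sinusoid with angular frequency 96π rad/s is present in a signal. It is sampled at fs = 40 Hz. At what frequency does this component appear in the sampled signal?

ω = 96π rad/s → f = ω/(2π) = 48 Hz.
48 Hz mod fs = 8 Hz.
8 Hz ≤ fs/2 = 20 Hz, appears at 8 Hz.

8 Hz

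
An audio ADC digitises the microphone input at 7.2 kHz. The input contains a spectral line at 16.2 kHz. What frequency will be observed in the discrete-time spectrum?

16.2 kHz mod fs = 1.8 kHz.
1.8 kHz ≤ fs/2 = 3.6 kHz, appears at 1.8 kHz.

1.8 kHz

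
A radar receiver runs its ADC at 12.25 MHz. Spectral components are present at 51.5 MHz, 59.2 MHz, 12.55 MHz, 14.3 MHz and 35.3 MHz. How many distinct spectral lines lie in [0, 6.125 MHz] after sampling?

4

fs/2 = 6.125 MHz.
51.5 MHz mod fs = 2.5 MHz.
2.5 MHz ≤ fs/2 = 6.125 MHz, appears at 2.5 MHz.
59.2 MHz mod fs = 10.2 MHz.
10.2 MHz > fs/2 = 6.125 MHz, folds to fs − 10.2 MHz = 2.05 MHz.
12.55 MHz mod fs = 0.3 MHz.
0.3 MHz ≤ fs/2 = 6.125 MHz, appears at 0.3 MHz.
14.3 MHz mod fs = 2.05 MHz.
2.05 MHz ≤ fs/2 = 6.125 MHz, appears at 2.05 MHz.
35.3 MHz mod fs = 10.8 MHz.
10.8 MHz > fs/2 = 6.125 MHz, folds to fs − 10.8 MHz = 1.45 MHz.
Distinct values: {0.3 MHz, 1.45 MHz, 2.05 MHz, 2.5 MHz} → 4.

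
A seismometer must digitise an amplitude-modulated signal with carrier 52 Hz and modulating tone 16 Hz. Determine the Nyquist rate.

136 Hz

AM sidebands sit at fc ± fm = 36 Hz and 68 Hz.
Highest-frequency component: 68 Hz.
Nyquist rate = 2 × 68 Hz = 136 Hz.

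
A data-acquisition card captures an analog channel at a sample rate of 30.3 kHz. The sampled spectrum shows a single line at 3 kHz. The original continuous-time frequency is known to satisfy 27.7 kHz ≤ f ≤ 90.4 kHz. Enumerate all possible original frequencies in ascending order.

Frequencies that alias to 3 kHz are k·fs ± 3 kHz for integer k ≥ 0.
k=0: 3 kHz.
k=1: 27.3 kHz, 33.3 kHz.
k=2: 57.6 kHz, 63.6 kHz.
k=3: 87.9 kHz, 93.9 kHz.
k=4: 118.2 kHz, 124.2 kHz.
Within [27.7 kHz, 90.4 kHz]: 33.3 kHz, 57.6 kHz, 63.6 kHz, 87.9 kHz.

33.3 kHz, 57.6 kHz, 63.6 kHz, 87.9 kHz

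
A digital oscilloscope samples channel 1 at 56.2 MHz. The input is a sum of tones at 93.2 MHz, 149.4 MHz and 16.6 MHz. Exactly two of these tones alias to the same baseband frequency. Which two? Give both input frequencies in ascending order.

93.2 MHz, 149.4 MHz

fs/2 = 28.1 MHz.
93.2 MHz mod fs = 37 MHz.
37 MHz > fs/2 = 28.1 MHz, folds to fs − 37 MHz = 19.2 MHz.
149.4 MHz mod fs = 37 MHz.
37 MHz > fs/2 = 28.1 MHz, folds to fs − 37 MHz = 19.2 MHz.
16.6 MHz ≤ fs/2 = 28.1 MHz, passes unchanged.
93.2 MHz and 149.4 MHz both map to 19.2 MHz.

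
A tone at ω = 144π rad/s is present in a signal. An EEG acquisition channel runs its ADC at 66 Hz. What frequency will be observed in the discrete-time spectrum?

ω = 144π rad/s → f = ω/(2π) = 72 Hz.
72 Hz mod fs = 6 Hz.
6 Hz ≤ fs/2 = 33 Hz, appears at 6 Hz.

6 Hz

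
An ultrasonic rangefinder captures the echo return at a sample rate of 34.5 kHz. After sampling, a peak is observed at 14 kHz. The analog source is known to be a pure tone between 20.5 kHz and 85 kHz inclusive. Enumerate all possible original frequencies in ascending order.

20.5 kHz, 48.5 kHz, 55 kHz, 83 kHz

Frequencies that alias to 14 kHz are k·fs ± 14 kHz for integer k ≥ 0.
k=0: 14 kHz.
k=1: 20.5 kHz, 48.5 kHz.
k=2: 55 kHz, 83 kHz.
k=3: 89.5 kHz, 117.5 kHz.
Within [20.5 kHz, 85 kHz]: 20.5 kHz, 48.5 kHz, 55 kHz, 83 kHz.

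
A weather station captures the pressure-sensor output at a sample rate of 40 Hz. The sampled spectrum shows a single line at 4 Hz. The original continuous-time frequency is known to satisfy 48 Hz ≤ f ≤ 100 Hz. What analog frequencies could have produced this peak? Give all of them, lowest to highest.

76 Hz, 84 Hz

Frequencies that alias to 4 Hz are k·fs ± 4 Hz for integer k ≥ 0.
k=0: 4 Hz.
k=1: 36 Hz, 44 Hz.
k=2: 76 Hz, 84 Hz.
k=3: 116 Hz, 124 Hz.
Within [48 Hz, 100 Hz]: 76 Hz, 84 Hz.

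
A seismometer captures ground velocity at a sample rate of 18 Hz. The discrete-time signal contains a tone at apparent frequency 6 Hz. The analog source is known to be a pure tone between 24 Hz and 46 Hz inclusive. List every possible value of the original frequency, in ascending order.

Frequencies that alias to 6 Hz are k·fs ± 6 Hz for integer k ≥ 0.
k=0: 6 Hz.
k=1: 12 Hz, 24 Hz.
k=2: 30 Hz, 42 Hz.
k=3: 48 Hz, 60 Hz.
Within [24 Hz, 46 Hz]: 24 Hz, 30 Hz, 42 Hz.

24 Hz, 30 Hz, 42 Hz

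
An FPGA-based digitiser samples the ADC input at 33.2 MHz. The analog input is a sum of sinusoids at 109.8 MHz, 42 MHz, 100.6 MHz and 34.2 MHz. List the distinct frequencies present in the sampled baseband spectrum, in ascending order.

1 MHz, 8.8 MHz, 10.2 MHz

fs/2 = 16.6 MHz.
109.8 MHz mod fs = 10.2 MHz.
10.2 MHz ≤ fs/2 = 16.6 MHz, appears at 10.2 MHz.
42 MHz mod fs = 8.8 MHz.
8.8 MHz ≤ fs/2 = 16.6 MHz, appears at 8.8 MHz.
100.6 MHz mod fs = 1 MHz.
1 MHz ≤ fs/2 = 16.6 MHz, appears at 1 MHz.
34.2 MHz mod fs = 1 MHz.
1 MHz ≤ fs/2 = 16.6 MHz, appears at 1 MHz.
Distinct values: {1 MHz, 8.8 MHz, 10.2 MHz}.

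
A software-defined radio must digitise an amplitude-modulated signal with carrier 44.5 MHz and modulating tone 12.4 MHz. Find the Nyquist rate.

AM sidebands sit at fc ± fm = 32.1 MHz and 56.9 MHz.
Highest-frequency component: 56.9 MHz.
Nyquist rate = 2 × 56.9 MHz = 113.8 MHz.

113.8 MHz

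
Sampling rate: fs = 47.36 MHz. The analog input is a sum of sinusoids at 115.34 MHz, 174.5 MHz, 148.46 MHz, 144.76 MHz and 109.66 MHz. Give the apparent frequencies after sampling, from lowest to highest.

fs/2 = 23.68 MHz.
115.34 MHz mod fs = 20.62 MHz.
20.62 MHz ≤ fs/2 = 23.68 MHz, appears at 20.62 MHz.
174.5 MHz mod fs = 32.42 MHz.
32.42 MHz > fs/2 = 23.68 MHz, folds to fs − 32.42 MHz = 14.94 MHz.
148.46 MHz mod fs = 6.38 MHz.
6.38 MHz ≤ fs/2 = 23.68 MHz, appears at 6.38 MHz.
144.76 MHz mod fs = 2.68 MHz.
2.68 MHz ≤ fs/2 = 23.68 MHz, appears at 2.68 MHz.
109.66 MHz mod fs = 14.94 MHz.
14.94 MHz ≤ fs/2 = 23.68 MHz, appears at 14.94 MHz.
Distinct values: {2.68 MHz, 6.38 MHz, 14.94 MHz, 20.62 MHz}.

2.68 MHz, 6.38 MHz, 14.94 MHz, 20.62 MHz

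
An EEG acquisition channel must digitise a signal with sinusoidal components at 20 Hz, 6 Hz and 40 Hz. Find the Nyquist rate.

80 Hz

Highest-frequency component: 40 Hz.
Nyquist rate = 2 × 40 Hz = 80 Hz.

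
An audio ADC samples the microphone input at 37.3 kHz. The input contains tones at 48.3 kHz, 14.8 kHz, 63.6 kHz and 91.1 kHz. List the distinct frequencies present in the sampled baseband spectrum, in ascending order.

fs/2 = 18.65 kHz.
48.3 kHz mod fs = 11 kHz.
11 kHz ≤ fs/2 = 18.65 kHz, appears at 11 kHz.
14.8 kHz ≤ fs/2 = 18.65 kHz, passes unchanged.
63.6 kHz mod fs = 26.3 kHz.
26.3 kHz > fs/2 = 18.65 kHz, folds to fs − 26.3 kHz = 11 kHz.
91.1 kHz mod fs = 16.5 kHz.
16.5 kHz ≤ fs/2 = 18.65 kHz, appears at 16.5 kHz.
Distinct values: {11 kHz, 14.8 kHz, 16.5 kHz}.

11 kHz, 14.8 kHz, 16.5 kHz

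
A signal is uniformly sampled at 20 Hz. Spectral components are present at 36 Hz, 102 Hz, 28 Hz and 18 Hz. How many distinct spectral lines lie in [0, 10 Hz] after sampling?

3

fs/2 = 10 Hz.
36 Hz mod fs = 16 Hz.
16 Hz > fs/2 = 10 Hz, folds to fs − 16 Hz = 4 Hz.
102 Hz mod fs = 2 Hz.
2 Hz ≤ fs/2 = 10 Hz, appears at 2 Hz.
28 Hz mod fs = 8 Hz.
8 Hz ≤ fs/2 = 10 Hz, appears at 8 Hz.
18 Hz > fs/2 = 10 Hz, folds to fs − 18 Hz = 2 Hz.
Distinct values: {2 Hz, 4 Hz, 8 Hz} → 3.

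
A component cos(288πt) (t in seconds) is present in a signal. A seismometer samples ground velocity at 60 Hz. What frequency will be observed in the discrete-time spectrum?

ω = 288π rad/s → f = ω/(2π) = 144 Hz.
144 Hz mod fs = 24 Hz.
24 Hz ≤ fs/2 = 30 Hz, appears at 24 Hz.

24 Hz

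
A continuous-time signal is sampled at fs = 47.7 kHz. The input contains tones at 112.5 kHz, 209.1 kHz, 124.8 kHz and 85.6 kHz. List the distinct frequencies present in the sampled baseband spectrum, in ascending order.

9.8 kHz, 17.1 kHz, 18.3 kHz

fs/2 = 23.85 kHz.
112.5 kHz mod fs = 17.1 kHz.
17.1 kHz ≤ fs/2 = 23.85 kHz, appears at 17.1 kHz.
209.1 kHz mod fs = 18.3 kHz.
18.3 kHz ≤ fs/2 = 23.85 kHz, appears at 18.3 kHz.
124.8 kHz mod fs = 29.4 kHz.
29.4 kHz > fs/2 = 23.85 kHz, folds to fs − 29.4 kHz = 18.3 kHz.
85.6 kHz mod fs = 37.9 kHz.
37.9 kHz > fs/2 = 23.85 kHz, folds to fs − 37.9 kHz = 9.8 kHz.
Distinct values: {9.8 kHz, 17.1 kHz, 18.3 kHz}.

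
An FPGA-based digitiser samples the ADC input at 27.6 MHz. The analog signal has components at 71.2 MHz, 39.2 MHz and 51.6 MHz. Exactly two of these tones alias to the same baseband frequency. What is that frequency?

11.6 MHz

fs/2 = 13.8 MHz.
71.2 MHz mod fs = 16 MHz.
16 MHz > fs/2 = 13.8 MHz, folds to fs − 16 MHz = 11.6 MHz.
39.2 MHz mod fs = 11.6 MHz.
11.6 MHz ≤ fs/2 = 13.8 MHz, appears at 11.6 MHz.
51.6 MHz mod fs = 24 MHz.
24 MHz > fs/2 = 13.8 MHz, folds to fs − 24 MHz = 3.6 MHz.
39.2 MHz and 71.2 MHz both map to 11.6 MHz.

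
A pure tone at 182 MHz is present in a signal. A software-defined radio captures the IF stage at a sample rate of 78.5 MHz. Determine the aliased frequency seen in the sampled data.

182 MHz mod fs = 25 MHz.
25 MHz ≤ fs/2 = 39.25 MHz, appears at 25 MHz.

25 MHz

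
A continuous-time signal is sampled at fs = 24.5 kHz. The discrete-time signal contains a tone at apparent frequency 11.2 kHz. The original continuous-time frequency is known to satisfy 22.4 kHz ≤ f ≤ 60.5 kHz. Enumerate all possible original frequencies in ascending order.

Frequencies that alias to 11.2 kHz are k·fs ± 11.2 kHz for integer k ≥ 0.
k=0: 11.2 kHz.
k=1: 13.3 kHz, 35.7 kHz.
k=2: 37.8 kHz, 60.2 kHz.
k=3: 62.3 kHz, 84.7 kHz.
Within [22.4 kHz, 60.5 kHz]: 35.7 kHz, 37.8 kHz, 60.2 kHz.

35.7 kHz, 37.8 kHz, 60.2 kHz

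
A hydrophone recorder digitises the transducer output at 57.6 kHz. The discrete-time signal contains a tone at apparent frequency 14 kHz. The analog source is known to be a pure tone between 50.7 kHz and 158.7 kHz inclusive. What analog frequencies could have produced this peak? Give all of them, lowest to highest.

Frequencies that alias to 14 kHz are k·fs ± 14 kHz for integer k ≥ 0.
k=0: 14 kHz.
k=1: 43.6 kHz, 71.6 kHz.
k=2: 101.2 kHz, 129.2 kHz.
k=3: 158.8 kHz, 186.8 kHz.
Within [50.7 kHz, 158.7 kHz]: 71.6 kHz, 101.2 kHz, 129.2 kHz.

71.6 kHz, 101.2 kHz, 129.2 kHz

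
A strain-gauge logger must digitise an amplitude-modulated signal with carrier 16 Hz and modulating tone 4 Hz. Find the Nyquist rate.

AM sidebands sit at fc ± fm = 12 Hz and 20 Hz.
Highest-frequency component: 20 Hz.
Nyquist rate = 2 × 20 Hz = 40 Hz.

40 Hz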